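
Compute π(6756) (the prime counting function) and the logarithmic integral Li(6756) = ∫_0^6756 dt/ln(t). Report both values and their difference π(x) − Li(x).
π(6756) = 869;  Li(6756) ≈ 886.72;  π(x) − Li(x) ≈ -17.72.

Direct count of primes ≤ 6756 gives π(6756) = 869. Numerical evaluation of the logarithmic integral gives Li(6756) ≈ 886.72. The difference π(x) − Li(x) ≈ -17.72 is typically negative for small/moderate x (Li(x) overestimates), though Littlewood's theorem shows this sign changes infinitely often.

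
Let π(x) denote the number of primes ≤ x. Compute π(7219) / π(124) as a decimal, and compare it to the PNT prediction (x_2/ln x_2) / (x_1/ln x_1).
π(7219)/π(124) = 923/30 ≈ 30.7667;  PNT prediction ≈ 31.5861.

π(124) = 30 and π(7219) = 923, so π(7219)/π(124) ≈ 30.7667. The PNT-predicted ratio is (7219/ln(7219)) / (124/ln(124)) ≈ 31.5861. The two agree to within a few percent, as expected.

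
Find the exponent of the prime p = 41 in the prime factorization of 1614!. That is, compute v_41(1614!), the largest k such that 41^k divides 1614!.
v_41(1614!) = 39

Legendre's formula: v_p(n!) = Σ_{k ≥ 1} ⌊n / p^k⌋. For p = 41, n = 1614, the terms are:
  ⌊1614/41^1⌋ = ⌊1614/41⌋ = 39
(the next term ⌊1614/41^2⌋ = 0, terminating the sum). Summing: v_41(1614!) = 39 = 39.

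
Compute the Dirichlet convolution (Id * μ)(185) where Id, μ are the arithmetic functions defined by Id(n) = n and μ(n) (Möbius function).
(Id * μ)(185) = 144

Divisors of 185: [1, 5, 37, 185]. For each d | 185:
  d = 1: Id(1) · μ(185/1) = 1 · 1 = 1
  d = 5: Id(5) · μ(185/5) = 5 · -1 = -5
  d = 37: Id(37) · μ(185/37) = 37 · -1 = -37
  d = 185: Id(185) · μ(185/185) = 185 · 1 = 185
Summing: (Id * μ)(185) = 1 + -5 + -37 + 185 = 144.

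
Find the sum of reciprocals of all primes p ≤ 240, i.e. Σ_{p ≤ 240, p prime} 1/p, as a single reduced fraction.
Σ 1/p = 2098799936456271323771652759516428422371386490386771476792994918184499649543226735989117756998751/1062411448280052319722448549835623701226301211611796930357321893850294264731624591303255041960530

π(240) = 52, so the primes ≤ 240 are [2, 3, 5, 7, 11, 13, 17, 19, 23, 29, 31, 37, 41, 43, 47, 53, 59, 61, 67, 71, 73, 79, 83, 89, 97, 101, 103, 107, 109, 113, 127, 131, 137, 139, 149, 151, 157, 163, 167, 173, 179, 181, 191, 193, 197, 199, 211, 223, 227, 229, 233, 239]. Summing 1/p over these primes: 2098799936456271323771652759516428422371386490386771476792994918184499649543226735989117756998751/1062411448280052319722448549835623701226301211611796930357321893850294264731624591303255041960530 ≈ 1.9755. Mertens estimate ln ln(240) + 0.2615 ≈ 1.9627.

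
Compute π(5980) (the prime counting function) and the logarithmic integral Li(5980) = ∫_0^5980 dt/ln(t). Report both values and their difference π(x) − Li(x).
π(5980) = 781;  Li(5980) ≈ 798.11;  π(x) − Li(x) ≈ -17.11.

Direct count of primes ≤ 5980 gives π(5980) = 781. Numerical evaluation of the logarithmic integral gives Li(5980) ≈ 798.11. The difference π(x) − Li(x) ≈ -17.11 is typically negative for small/moderate x (Li(x) overestimates), though Littlewood's theorem shows this sign changes infinitely often.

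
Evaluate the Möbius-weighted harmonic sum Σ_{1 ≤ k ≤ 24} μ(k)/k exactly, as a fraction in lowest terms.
Σ μ(k)/k = -249979/223092870

Values of μ(k) for 1 ≤ k ≤ 24: μ(1) = 1, μ(2) = -1, μ(3) = -1, μ(5) = -1, μ(6) = 1, μ(7) = -1, μ(10) = 1, μ(11) = -1, μ(13) = -1, μ(14) = 1, μ(15) = 1, μ(17) = -1, μ(19) = -1, μ(21) = 1, μ(22) = 1, μ(23) = -1, with μ = 0 on non-squarefree integers. Summing μ(k)/k for k where μ(k) ≠ 0 gives -249979/223092870 ≈ -0.0011. (PNT ⟺ this sum → 0 as n → ∞.)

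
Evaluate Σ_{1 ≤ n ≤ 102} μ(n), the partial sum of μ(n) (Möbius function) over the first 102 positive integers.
Σ_{n ≤ 102} μ(n) = -1

Compute μ(n) for each 1 ≤ n ≤ 102: μ(1) = 1, μ(2) = -1, μ(3) = -1, μ(4) = 0, μ(5) = -1, μ(6) = 1, μ(7) = -1, μ(8) = 0, μ(9) = 0, μ(10) = 1, μ(11) = -1, μ(12) = 0, μ(13) = -1, μ(14) = 1, μ(15) = 1, μ(16) = 0, μ(17) = -1, μ(18) = 0, μ(19) = -1, μ(20) = 0, μ(21) = 1, μ(22) = 1, μ(23) = -1, μ(24) = 0, μ(25) = 0, μ(26) = 1, μ(27) = 0, μ(28) = 0, μ(29) = -1, μ(30) = -1, μ(31) = -1, μ(32) = 0, μ(33) = 1, μ(34) = 1, μ(35) = 1, μ(36) = 0, μ(37) = -1, μ(38) = 1, μ(39) = 1, μ(40) = 0, μ(41) = -1, μ(42) = -1, μ(43) = -1, μ(44) = 0, μ(45) = 0, μ(46) = 1, μ(47) = -1, μ(48) = 0, μ(49) = 0, μ(50) = 0, μ(51) = 1, μ(52) = 0, μ(53) = -1, μ(54) = 0, μ(55) = 1, μ(56) = 0, μ(57) = 1, μ(58) = 1, μ(59) = -1, μ(60) = 0, μ(61) = -1, μ(62) = 1, μ(63) = 0, μ(64) = 0, μ(65) = 1, μ(66) = -1, μ(67) = -1, μ(68) = 0, μ(69) = 1, μ(70) = -1, μ(71) = -1, μ(72) = 0, μ(73) = -1, μ(74) = 1, μ(75) = 0, μ(76) = 0, μ(77) = 1, μ(78) = -1, μ(79) = -1, μ(80) = 0, μ(81) = 0, μ(82) = 1, μ(83) = -1, μ(84) = 0, μ(85) = 1, μ(86) = 1, μ(87) = 1, μ(88) = 0, μ(89) = -1, μ(90) = 0, μ(91) = 1, μ(92) = 0, μ(93) = 1, μ(94) = 1, μ(95) = 1, μ(96) = 0, μ(97) = -1, μ(98) = 0, μ(99) = 0, μ(100) = 0, μ(101) = -1, μ(102) = -1. Summing all 102 values: -1. (Mertens function M(x) = Σ_{n ≤ x} μ(n); on average M(x) should be small (PNT ⟺ M(x) = o(x)).)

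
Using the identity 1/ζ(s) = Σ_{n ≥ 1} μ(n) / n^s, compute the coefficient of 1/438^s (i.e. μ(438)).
μ(438) = -1

Factor n = 438 = 2 · 3 · 73. μ(n) = 0 if any exponent ≥ 2 (not squarefree); otherwise μ(n) = (−1)^{ω(n)} where ω(n) is the number of distinct prime factors. Applying: μ(438) = -1.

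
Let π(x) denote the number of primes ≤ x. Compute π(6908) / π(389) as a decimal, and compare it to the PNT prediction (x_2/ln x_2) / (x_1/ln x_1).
π(6908)/π(389) = 888/77 ≈ 11.5325;  PNT prediction ≈ 11.9794.

π(389) = 77 and π(6908) = 888, so π(6908)/π(389) ≈ 11.5325. The PNT-predicted ratio is (6908/ln(6908)) / (389/ln(389)) ≈ 11.9794. The two agree to within a few percent, as expected.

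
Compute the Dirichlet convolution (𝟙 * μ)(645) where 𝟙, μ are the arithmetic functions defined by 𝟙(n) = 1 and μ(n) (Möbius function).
(𝟙 * μ)(645) = 0

Divisors of 645: [1, 3, 5, 15, 43, 129, 215, 645]. For each d | 645:
  d = 1: 𝟙(1) · μ(645/1) = 1 · -1 = -1
  d = 3: 𝟙(3) · μ(645/3) = 1 · 1 = 1
  d = 5: 𝟙(5) · μ(645/5) = 1 · 1 = 1
  d = 15: 𝟙(15) · μ(645/15) = 1 · -1 = -1
  d = 43: 𝟙(43) · μ(645/43) = 1 · 1 = 1
  d = 129: 𝟙(129) · μ(645/129) = 1 · -1 = -1
  d = 215: 𝟙(215) · μ(645/215) = 1 · -1 = -1
  d = 645: 𝟙(645) · μ(645/645) = 1 · 1 = 1
Summing: (𝟙 * μ)(645) = -1 + 1 + 1 + -1 + 1 + -1 + -1 + 1 = 0.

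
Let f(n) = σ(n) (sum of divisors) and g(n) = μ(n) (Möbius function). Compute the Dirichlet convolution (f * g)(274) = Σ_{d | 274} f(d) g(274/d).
(σ * μ)(274) = 274

Divisors of 274: [1, 2, 137, 274]. For each d | 274:
  d = 1: σ(1) · μ(274/1) = 1 · 1 = 1
  d = 2: σ(2) · μ(274/2) = 3 · -1 = -3
  d = 137: σ(137) · μ(274/137) = 138 · -1 = -138
  d = 274: σ(274) · μ(274/274) = 414 · 1 = 414
Summing: (σ * μ)(274) = 1 + -3 + -138 + 414 = 274.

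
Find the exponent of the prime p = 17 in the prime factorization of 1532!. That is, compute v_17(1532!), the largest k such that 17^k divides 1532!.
v_17(1532!) = 95

Legendre's formula: v_p(n!) = Σ_{k ≥ 1} ⌊n / p^k⌋. For p = 17, n = 1532, the terms are:
  ⌊1532/17^1⌋ = ⌊1532/17⌋ = 90
  ⌊1532/17^2⌋ = ⌊1532/289⌋ = 5
(the next term ⌊1532/17^3⌋ = 0, terminating the sum). Summing: v_17(1532!) = 90 + 5 = 95.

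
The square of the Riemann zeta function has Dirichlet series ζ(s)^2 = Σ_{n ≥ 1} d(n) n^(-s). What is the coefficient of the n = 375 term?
d(375) = 8

ζ(s)^2 = (Σ 1/m^s)(Σ 1/k^s). The coefficient of 1/n^s in the product is the number of ordered pairs (m, k) with mk = n, which equals d(n). For n = 375, divisors are [1, 3, 5, 15, 25, 75, 125, 375], so d(375) = 8.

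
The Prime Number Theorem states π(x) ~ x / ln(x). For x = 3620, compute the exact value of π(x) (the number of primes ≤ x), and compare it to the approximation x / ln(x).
π(3620) = 506;  x/ln(x) ≈ 441.77;  relative error ≈ 12.69%.

Directly count primes up to 3620: π(3620) = 506. The PNT approximation gives 3620/ln(3620) ≈ 3620/8.19423 ≈ 441.77. Relative error (π(x) − x/ln(x)) / π(x) ≈ 12.69%; the approximation is known to undercount slightly (Li(x) is a better estimate).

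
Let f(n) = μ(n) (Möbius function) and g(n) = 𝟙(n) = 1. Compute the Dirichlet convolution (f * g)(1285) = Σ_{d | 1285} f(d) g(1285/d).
(μ * 𝟙)(1285) = 0

Divisors of 1285: [1, 5, 257, 1285]. For each d | 1285:
  d = 1: μ(1) · 𝟙(1285/1) = 1 · 1 = 1
  d = 5: μ(5) · 𝟙(1285/5) = -1 · 1 = -1
  d = 257: μ(257) · 𝟙(1285/257) = -1 · 1 = -1
  d = 1285: μ(1285) · 𝟙(1285/1285) = 1 · 1 = 1
Summing: (μ * 𝟙)(1285) = 1 + -1 + -1 + 1 = 0.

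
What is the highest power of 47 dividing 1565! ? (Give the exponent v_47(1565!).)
v_47(1565!) = 33

Legendre's formula: v_p(n!) = Σ_{k ≥ 1} ⌊n / p^k⌋. For p = 47, n = 1565, the terms are:
  ⌊1565/47^1⌋ = ⌊1565/47⌋ = 33
(the next term ⌊1565/47^2⌋ = 0, terminating the sum). Summing: v_47(1565!) = 33 = 33.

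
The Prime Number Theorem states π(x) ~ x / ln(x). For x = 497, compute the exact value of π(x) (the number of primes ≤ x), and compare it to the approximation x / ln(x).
π(497) = 94;  x/ln(x) ≈ 80.05;  relative error ≈ 14.84%.

Directly count primes up to 497: π(497) = 94. The PNT approximation gives 497/ln(497) ≈ 497/6.20859 ≈ 80.05. Relative error (π(x) − x/ln(x)) / π(x) ≈ 14.84%; the approximation is known to undercount slightly (Li(x) is a better estimate).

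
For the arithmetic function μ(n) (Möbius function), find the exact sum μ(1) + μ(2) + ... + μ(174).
Σ_{n ≤ 174} μ(n) = -4

Compute μ(n) for each 1 ≤ n ≤ 174: μ(1) = 1, μ(2) = -1, μ(3) = -1, μ(4) = 0, μ(5) = -1, μ(6) = 1, μ(7) = -1, μ(8) = 0, μ(9) = 0, μ(10) = 1, μ(11) = -1, μ(12) = 0, μ(13) = -1, μ(14) = 1, μ(15) = 1, μ(16) = 0, μ(17) = -1, μ(18) = 0, μ(19) = -1, μ(20) = 0, μ(21) = 1, μ(22) = 1, μ(23) = -1, μ(24) = 0, μ(25) = 0, μ(26) = 1, μ(27) = 0, μ(28) = 0, μ(29) = -1, μ(30) = -1, μ(31) = -1, μ(32) = 0, μ(33) = 1, μ(34) = 1, μ(35) = 1, μ(36) = 0, μ(37) = -1, μ(38) = 1, μ(39) = 1, μ(40) = 0, μ(41) = -1, μ(42) = -1, μ(43) = -1, μ(44) = 0, μ(45) = 0, μ(46) = 1, μ(47) = -1, μ(48) = 0, μ(49) = 0, μ(50) = 0, μ(51) = 1, μ(52) = 0, μ(53) = -1, μ(54) = 0, μ(55) = 1, μ(56) = 0, μ(57) = 1, μ(58) = 1, μ(59) = -1, μ(60) = 0, μ(61) = -1, μ(62) = 1, μ(63) = 0, μ(64) = 0, μ(65) = 1, μ(66) = -1, μ(67) = -1, μ(68) = 0, μ(69) = 1, μ(70) = -1, μ(71) = -1, μ(72) = 0, μ(73) = -1, μ(74) = 1, μ(75) = 0, μ(76) = 0, μ(77) = 1, μ(78) = -1, μ(79) = -1, μ(80) = 0, μ(81) = 0, μ(82) = 1, μ(83) = -1, μ(84) = 0, μ(85) = 1, μ(86) = 1, μ(87) = 1, μ(88) = 0, μ(89) = -1, μ(90) = 0, μ(91) = 1, μ(92) = 0, μ(93) = 1, μ(94) = 1, μ(95) = 1, μ(96) = 0, μ(97) = -1, μ(98) = 0, μ(99) = 0, μ(100) = 0, μ(101) = -1, μ(102) = -1, μ(103) = -1, μ(104) = 0, μ(105) = -1, μ(106) = 1, μ(107) = -1, μ(108) = 0, μ(109) = -1, μ(110) = -1, μ(111) = 1, μ(112) = 0, μ(113) = -1, μ(114) = -1, μ(115) = 1, μ(116) = 0, μ(117) = 0, μ(118) = 1, μ(119) = 1, μ(120) = 0, μ(121) = 0, μ(122) = 1, μ(123) = 1, μ(124) = 0, μ(125) = 0, μ(126) = 0, μ(127) = -1, μ(128) = 0, μ(129) = 1, μ(130) = -1, μ(131) = -1, μ(132) = 0, μ(133) = 1, μ(134) = 1, μ(135) = 0, μ(136) = 0, μ(137) = -1, μ(138) = -1, μ(139) = -1, μ(140) = 0, μ(141) = 1, μ(142) = 1, μ(143) = 1, μ(144) = 0, μ(145) = 1, μ(146) = 1, μ(147) = 0, μ(148) = 0, μ(149) = -1, μ(150) = 0, μ(151) = -1, μ(152) = 0, μ(153) = 0, μ(154) = -1, μ(155) = 1, μ(156) = 0, μ(157) = -1, μ(158) = 1, μ(159) = 1, μ(160) = 0, μ(161) = 1, μ(162) = 0, μ(163) = -1, μ(164) = 0, μ(165) = -1, μ(166) = 1, μ(167) = -1, μ(168) = 0, μ(169) = 0, μ(170) = -1, μ(171) = 0, μ(172) = 0, μ(173) = -1, μ(174) = -1. Summing all 174 values: -4. (Mertens function M(x) = Σ_{n ≤ x} μ(n); on average M(x) should be small (PNT ⟺ M(x) = o(x)).)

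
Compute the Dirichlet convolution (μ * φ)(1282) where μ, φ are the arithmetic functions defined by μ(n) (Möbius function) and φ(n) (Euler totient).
(μ * φ)(1282) = 0

Divisors of 1282: [1, 2, 641, 1282]. For each d | 1282:
  d = 1: μ(1) · φ(1282/1) = 1 · 640 = 640
  d = 2: μ(2) · φ(1282/2) = -1 · 640 = -640
  d = 641: μ(641) · φ(1282/641) = -1 · 1 = -1
  d = 1282: μ(1282) · φ(1282/1282) = 1 · 1 = 1
Summing: (μ * φ)(1282) = 640 + -640 + -1 + 1 = 0.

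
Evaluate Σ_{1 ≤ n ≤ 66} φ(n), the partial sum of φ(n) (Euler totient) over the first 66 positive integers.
Σ_{n ≤ 66} φ(n) = 1328

Compute φ(n) for each 1 ≤ n ≤ 66: φ(1) = 1, φ(2) = 1, φ(3) = 2, φ(4) = 2, φ(5) = 4, φ(6) = 2, φ(7) = 6, φ(8) = 4, φ(9) = 6, φ(10) = 4, φ(11) = 10, φ(12) = 4, φ(13) = 12, φ(14) = 6, φ(15) = 8, φ(16) = 8, φ(17) = 16, φ(18) = 6, φ(19) = 18, φ(20) = 8, φ(21) = 12, φ(22) = 10, φ(23) = 22, φ(24) = 8, φ(25) = 20, φ(26) = 12, φ(27) = 18, φ(28) = 12, φ(29) = 28, φ(30) = 8, φ(31) = 30, φ(32) = 16, φ(33) = 20, φ(34) = 16, φ(35) = 24, φ(36) = 12, φ(37) = 36, φ(38) = 18, φ(39) = 24, φ(40) = 16, φ(41) = 40, φ(42) = 12, φ(43) = 42, φ(44) = 20, φ(45) = 24, φ(46) = 22, φ(47) = 46, φ(48) = 16, φ(49) = 42, φ(50) = 20, φ(51) = 32, φ(52) = 24, φ(53) = 52, φ(54) = 18, φ(55) = 40, φ(56) = 24, φ(57) = 36, φ(58) = 28, φ(59) = 58, φ(60) = 16, φ(61) = 60, φ(62) = 30, φ(63) = 36, φ(64) = 32, φ(65) = 48, φ(66) = 20. Summing all 66 values: 1328. (Average order: Σ_{n ≤ x} φ(n) ~ (3/π²) x². For x = 66, (3/π²)·66² ≈ 1324.07.)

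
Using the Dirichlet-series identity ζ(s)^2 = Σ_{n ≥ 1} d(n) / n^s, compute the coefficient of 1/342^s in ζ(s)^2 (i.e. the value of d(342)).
d(342) = 12

ζ(s)^2 = (Σ 1/m^s)(Σ 1/k^s). The coefficient of 1/n^s in the product is the number of ordered pairs (m, k) with mk = n, which equals d(n). For n = 342, divisors are [1, 2, 3, 6, 9, 18, 19, 38, 57, 114, 171, 342], so d(342) = 12.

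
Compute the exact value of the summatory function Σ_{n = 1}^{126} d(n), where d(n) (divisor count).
Σ_{n ≤ 126} d(n) = 635

Compute d(n) for each 1 ≤ n ≤ 126: d(1) = 1, d(2) = 2, d(3) = 2, d(4) = 3, d(5) = 2, d(6) = 4, d(7) = 2, d(8) = 4, d(9) = 3, d(10) = 4, d(11) = 2, d(12) = 6, d(13) = 2, d(14) = 4, d(15) = 4, d(16) = 5, d(17) = 2, d(18) = 6, d(19) = 2, d(20) = 6, d(21) = 4, d(22) = 4, d(23) = 2, d(24) = 8, d(25) = 3, d(26) = 4, d(27) = 4, d(28) = 6, d(29) = 2, d(30) = 8, d(31) = 2, d(32) = 6, d(33) = 4, d(34) = 4, d(35) = 4, d(36) = 9, d(37) = 2, d(38) = 4, d(39) = 4, d(40) = 8, d(41) = 2, d(42) = 8, d(43) = 2, d(44) = 6, d(45) = 6, d(46) = 4, d(47) = 2, d(48) = 10, d(49) = 3, d(50) = 6, d(51) = 4, d(52) = 6, d(53) = 2, d(54) = 8, d(55) = 4, d(56) = 8, d(57) = 4, d(58) = 4, d(59) = 2, d(60) = 12, d(61) = 2, d(62) = 4, d(63) = 6, d(64) = 7, d(65) = 4, d(66) = 8, d(67) = 2, d(68) = 6, d(69) = 4, d(70) = 8, d(71) = 2, d(72) = 12, d(73) = 2, d(74) = 4, d(75) = 6, d(76) = 6, d(77) = 4, d(78) = 8, d(79) = 2, d(80) = 10, d(81) = 5, d(82) = 4, d(83) = 2, d(84) = 12, d(85) = 4, d(86) = 4, d(87) = 4, d(88) = 8, d(89) = 2, d(90) = 12, d(91) = 4, d(92) = 6, d(93) = 4, d(94) = 4, d(95) = 4, d(96) = 12, d(97) = 2, d(98) = 6, d(99) = 6, d(100) = 9, d(101) = 2, d(102) = 8, d(103) = 2, d(104) = 8, d(105) = 8, d(106) = 4, d(107) = 2, d(108) = 12, d(109) = 2, d(110) = 8, d(111) = 4, d(112) = 10, d(113) = 2, d(114) = 8, d(115) = 4, d(116) = 6, d(117) = 6, d(118) = 4, d(119) = 4, d(120) = 16, d(121) = 3, d(122) = 4, d(123) = 4, d(124) = 6, d(125) = 4, d(126) = 12. Summing all 126 values: 635. (Dirichlet's divisor formula: Σ_{n ≤ x} d(n) = x ln(x) + (2γ − 1) x + O(√x). For x = 126, the asymptotic estimate is ≈ 628.83.)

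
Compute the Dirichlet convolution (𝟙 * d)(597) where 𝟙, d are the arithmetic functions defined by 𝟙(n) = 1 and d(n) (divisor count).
(𝟙 * d)(597) = 9

Divisors of 597: [1, 3, 199, 597]. For each d | 597:
  d = 1: 𝟙(1) · d(597/1) = 1 · 4 = 4
  d = 3: 𝟙(3) · d(597/3) = 1 · 2 = 2
  d = 199: 𝟙(199) · d(597/199) = 1 · 2 = 2
  d = 597: 𝟙(597) · d(597/597) = 1 · 1 = 1
Summing: (𝟙 * d)(597) = 4 + 2 + 2 + 1 = 9.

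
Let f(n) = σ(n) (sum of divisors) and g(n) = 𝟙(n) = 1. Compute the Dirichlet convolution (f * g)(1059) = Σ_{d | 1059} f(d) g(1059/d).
(σ * 𝟙)(1059) = 1775

Divisors of 1059: [1, 3, 353, 1059]. For each d | 1059:
  d = 1: σ(1) · 𝟙(1059/1) = 1 · 1 = 1
  d = 3: σ(3) · 𝟙(1059/3) = 4 · 1 = 4
  d = 353: σ(353) · 𝟙(1059/353) = 354 · 1 = 354
  d = 1059: σ(1059) · 𝟙(1059/1059) = 1416 · 1 = 1416
Summing: (σ * 𝟙)(1059) = 1 + 4 + 354 + 1416 = 1775.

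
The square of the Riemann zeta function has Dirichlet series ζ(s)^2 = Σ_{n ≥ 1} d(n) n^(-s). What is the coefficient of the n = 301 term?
d(301) = 4

ζ(s)^2 = (Σ 1/m^s)(Σ 1/k^s). The coefficient of 1/n^s in the product is the number of ordered pairs (m, k) with mk = n, which equals d(n). For n = 301, divisors are [1, 7, 43, 301], so d(301) = 4.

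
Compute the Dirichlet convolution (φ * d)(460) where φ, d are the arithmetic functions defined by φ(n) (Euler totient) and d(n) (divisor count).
(φ * d)(460) = 1008

Divisors of 460: [1, 2, 4, 5, 10, 20, 23, 46, 92, 115, 230, 460]. For each d | 460:
  d = 1: φ(1) · d(460/1) = 1 · 12 = 12
  d = 2: φ(2) · d(460/2) = 1 · 8 = 8
  d = 4: φ(4) · d(460/4) = 2 · 4 = 8
  d = 5: φ(5) · d(460/5) = 4 · 6 = 24
  d = 10: φ(10) · d(460/10) = 4 · 4 = 16
  d = 20: φ(20) · d(460/20) = 8 · 2 = 16
  d = 23: φ(23) · d(460/23) = 22 · 6 = 132
  d = 46: φ(46) · d(460/46) = 22 · 4 = 88
  d = 92: φ(92) · d(460/92) = 44 · 2 = 88
  d = 115: φ(115) · d(460/115) = 88 · 3 = 264
  d = 230: φ(230) · d(460/230) = 88 · 2 = 176
  d = 460: φ(460) · d(460/460) = 176 · 1 = 176
Summing: (φ * d)(460) = 12 + 8 + 8 + 24 + 16 + 16 + 132 + 88 + 88 + 264 + 176 + 176 = 1008.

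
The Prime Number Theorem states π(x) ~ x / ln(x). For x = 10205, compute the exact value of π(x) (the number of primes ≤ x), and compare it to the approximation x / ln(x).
π(10205) = 1252;  x/ln(x) ≈ 1105.56;  relative error ≈ 11.70%.

Directly count primes up to 10205: π(10205) = 1252. The PNT approximation gives 10205/ln(10205) ≈ 10205/9.23063 ≈ 1105.56. Relative error (π(x) − x/ln(x)) / π(x) ≈ 11.70%; the approximation is known to undercount slightly (Li(x) is a better estimate).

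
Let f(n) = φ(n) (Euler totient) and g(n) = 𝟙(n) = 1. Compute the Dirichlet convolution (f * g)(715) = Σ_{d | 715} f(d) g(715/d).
(φ * 𝟙)(715) = 715

Divisors of 715: [1, 5, 11, 13, 55, 65, 143, 715]. For each d | 715:
  d = 1: φ(1) · 𝟙(715/1) = 1 · 1 = 1
  d = 5: φ(5) · 𝟙(715/5) = 4 · 1 = 4
  d = 11: φ(11) · 𝟙(715/11) = 10 · 1 = 10
  d = 13: φ(13) · 𝟙(715/13) = 12 · 1 = 12
  d = 55: φ(55) · 𝟙(715/55) = 40 · 1 = 40
  d = 65: φ(65) · 𝟙(715/65) = 48 · 1 = 48
  d = 143: φ(143) · 𝟙(715/143) = 120 · 1 = 120
  d = 715: φ(715) · 𝟙(715/715) = 480 · 1 = 480
Summing: (φ * 𝟙)(715) = 1 + 4 + 10 + 12 + 40 + 48 + 120 + 480 = 715.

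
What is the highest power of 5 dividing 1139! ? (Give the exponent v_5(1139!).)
v_5(1139!) = 282

Legendre's formula: v_p(n!) = Σ_{k ≥ 1} ⌊n / p^k⌋. For p = 5, n = 1139, the terms are:
  ⌊1139/5^1⌋ = ⌊1139/5⌋ = 227
  ⌊1139/5^2⌋ = ⌊1139/25⌋ = 45
  ⌊1139/5^3⌋ = ⌊1139/125⌋ = 9
  ⌊1139/5^4⌋ = ⌊1139/625⌋ = 1
(the next term ⌊1139/5^5⌋ = 0, terminating the sum). Summing: v_5(1139!) = 227 + 45 + 9 + 1 = 282.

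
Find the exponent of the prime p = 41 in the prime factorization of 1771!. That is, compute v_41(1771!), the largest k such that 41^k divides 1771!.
v_41(1771!) = 44

Legendre's formula: v_p(n!) = Σ_{k ≥ 1} ⌊n / p^k⌋. For p = 41, n = 1771, the terms are:
  ⌊1771/41^1⌋ = ⌊1771/41⌋ = 43
  ⌊1771/41^2⌋ = ⌊1771/1681⌋ = 1
(the next term ⌊1771/41^3⌋ = 0, terminating the sum). Summing: v_41(1771!) = 43 + 1 = 44.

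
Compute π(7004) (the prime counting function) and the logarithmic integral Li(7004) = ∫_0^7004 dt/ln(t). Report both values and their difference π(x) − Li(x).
π(7004) = 901;  Li(7004) ≈ 914.78;  π(x) − Li(x) ≈ -13.78.

Direct count of primes ≤ 7004 gives π(7004) = 901. Numerical evaluation of the logarithmic integral gives Li(7004) ≈ 914.78. The difference π(x) − Li(x) ≈ -13.78 is typically negative for small/moderate x (Li(x) overestimates), though Littlewood's theorem shows this sign changes infinitely often.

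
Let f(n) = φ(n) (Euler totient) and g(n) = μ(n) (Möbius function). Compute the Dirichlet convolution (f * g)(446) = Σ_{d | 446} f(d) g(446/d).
(φ * μ)(446) = 0

Divisors of 446: [1, 2, 223, 446]. For each d | 446:
  d = 1: φ(1) · μ(446/1) = 1 · 1 = 1
  d = 2: φ(2) · μ(446/2) = 1 · -1 = -1
  d = 223: φ(223) · μ(446/223) = 222 · -1 = -222
  d = 446: φ(446) · μ(446/446) = 222 · 1 = 222
Summing: (φ * μ)(446) = 1 + -1 + -222 + 222 = 0.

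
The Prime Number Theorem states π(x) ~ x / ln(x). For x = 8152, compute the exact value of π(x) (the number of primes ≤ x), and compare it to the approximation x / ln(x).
π(8152) = 1023;  x/ln(x) ≈ 905.17;  relative error ≈ 11.52%.

Directly count primes up to 8152: π(8152) = 1023. The PNT approximation gives 8152/ln(8152) ≈ 8152/9.00602 ≈ 905.17. Relative error (π(x) − x/ln(x)) / π(x) ≈ 11.52%; the approximation is known to undercount slightly (Li(x) is a better estimate).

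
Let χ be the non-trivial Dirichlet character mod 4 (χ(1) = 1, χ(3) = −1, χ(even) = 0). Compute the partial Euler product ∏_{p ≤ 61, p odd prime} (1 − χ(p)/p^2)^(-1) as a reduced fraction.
∏ = 41649646786025278187758845901/45453901250007819878400000000

The odd primes p ≤ 61 are [3, 5, 7, 11, 13, 17, 19, 23, 29, 31, 37, 41, 43, 47, 53, 59, 61]. For each, χ(p) = 1 if p ≡ 1 mod 4, χ(p) = −1 if p ≡ 3 mod 4. Taking (1 − χ(p)/p^2)^(-1) = p^2/(p^2 − χ(p)): (1 − (-1)/3^2)^(-1) · (1 − (1)/5^2)^(-1) · (1 − (-1)/7^2)^(-1) · (1 − (-1)/11^2)^(-1) · (1 − (1)/13^2)^(-1) · (1 − (1)/17^2)^(-1) · (1 − (-1)/19^2)^(-1) · (1 − (-1)/23^2)^(-1) · (1 − (1)/29^2)^(-1) · (1 − (-1)/31^2)^(-1) · (1 − (1)/37^2)^(-1) · (1 − (1)/41^2)^(-1) · (1 − (-1)/43^2)^(-1) · (1 − (-1)/47^2)^(-1) · (1 − (1)/53^2)^(-1) · (1 − (-1)/59^2)^(-1) · (1 − (1)/61^2)^(-1) = 41649646786025278187758845901/45453901250007819878400000000.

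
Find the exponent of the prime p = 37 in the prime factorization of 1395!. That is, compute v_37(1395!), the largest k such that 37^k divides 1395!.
v_37(1395!) = 38

Legendre's formula: v_p(n!) = Σ_{k ≥ 1} ⌊n / p^k⌋. For p = 37, n = 1395, the terms are:
  ⌊1395/37^1⌋ = ⌊1395/37⌋ = 37
  ⌊1395/37^2⌋ = ⌊1395/1369⌋ = 1
(the next term ⌊1395/37^3⌋ = 0, terminating the sum). Summing: v_37(1395!) = 37 + 1 = 38.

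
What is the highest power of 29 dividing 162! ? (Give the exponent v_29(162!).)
v_29(162!) = 5

Legendre's formula: v_p(n!) = Σ_{k ≥ 1} ⌊n / p^k⌋. For p = 29, n = 162, the terms are:
  ⌊162/29^1⌋ = ⌊162/29⌋ = 5
(the next term ⌊162/29^2⌋ = 0, terminating the sum). Summing: v_29(162!) = 5 = 5.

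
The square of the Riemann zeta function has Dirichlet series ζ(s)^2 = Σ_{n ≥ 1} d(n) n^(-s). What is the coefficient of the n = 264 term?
d(264) = 16

ζ(s)^2 = (Σ 1/m^s)(Σ 1/k^s). The coefficient of 1/n^s in the product is the number of ordered pairs (m, k) with mk = n, which equals d(n). For n = 264, divisors are [1, 2, 3, 4, 6, 8, 11, 12, 22, 24, 33, 44, 66, 88, 132, 264], so d(264) = 16.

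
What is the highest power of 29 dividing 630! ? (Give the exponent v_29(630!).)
v_29(630!) = 21

Legendre's formula: v_p(n!) = Σ_{k ≥ 1} ⌊n / p^k⌋. For p = 29, n = 630, the terms are:
  ⌊630/29^1⌋ = ⌊630/29⌋ = 21
(the next term ⌊630/29^2⌋ = 0, terminating the sum). Summing: v_29(630!) = 21 = 21.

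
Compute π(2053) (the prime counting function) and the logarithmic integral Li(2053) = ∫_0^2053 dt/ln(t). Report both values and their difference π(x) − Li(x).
π(2053) = 310;  Li(2053) ≈ 321.77;  π(x) − Li(x) ≈ -11.77.

Direct count of primes ≤ 2053 gives π(2053) = 310. Numerical evaluation of the logarithmic integral gives Li(2053) ≈ 321.77. The difference π(x) − Li(x) ≈ -11.77 is typically negative for small/moderate x (Li(x) overestimates), though Littlewood's theorem shows this sign changes infinitely often.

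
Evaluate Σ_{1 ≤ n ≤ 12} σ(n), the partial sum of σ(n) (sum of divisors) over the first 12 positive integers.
Σ_{n ≤ 12} σ(n) = 127

Compute σ(n) for each 1 ≤ n ≤ 12: σ(1) = 1, σ(2) = 3, σ(3) = 4, σ(4) = 7, σ(5) = 6, σ(6) = 12, σ(7) = 8, σ(8) = 15, σ(9) = 13, σ(10) = 18, σ(11) = 12, σ(12) = 28. Summing all 12 values: 127. (Average order: Σ_{n ≤ x} σ(n) ~ (π²/12) x². For x = 12, (π²/12)·12² ≈ 118.44.)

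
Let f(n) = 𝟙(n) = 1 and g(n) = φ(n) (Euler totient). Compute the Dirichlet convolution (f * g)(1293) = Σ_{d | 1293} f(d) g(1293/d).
(𝟙 * φ)(1293) = 1293

Divisors of 1293: [1, 3, 431, 1293]. For each d | 1293:
  d = 1: 𝟙(1) · φ(1293/1) = 1 · 860 = 860
  d = 3: 𝟙(3) · φ(1293/3) = 1 · 430 = 430
  d = 431: 𝟙(431) · φ(1293/431) = 1 · 2 = 2
  d = 1293: 𝟙(1293) · φ(1293/1293) = 1 · 1 = 1
Summing: (𝟙 * φ)(1293) = 860 + 430 + 2 + 1 = 1293.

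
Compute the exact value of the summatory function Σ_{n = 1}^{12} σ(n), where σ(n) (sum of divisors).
Σ_{n ≤ 12} σ(n) = 127

Compute σ(n) for each 1 ≤ n ≤ 12: σ(1) = 1, σ(2) = 3, σ(3) = 4, σ(4) = 7, σ(5) = 6, σ(6) = 12, σ(7) = 8, σ(8) = 15, σ(9) = 13, σ(10) = 18, σ(11) = 12, σ(12) = 28. Summing all 12 values: 127. (Average order: Σ_{n ≤ x} σ(n) ~ (π²/12) x². For x = 12, (π²/12)·12² ≈ 118.44.)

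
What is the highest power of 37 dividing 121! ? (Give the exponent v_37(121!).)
v_37(121!) = 3

Legendre's formula: v_p(n!) = Σ_{k ≥ 1} ⌊n / p^k⌋. For p = 37, n = 121, the terms are:
  ⌊121/37^1⌋ = ⌊121/37⌋ = 3
(the next term ⌊121/37^2⌋ = 0, terminating the sum). Summing: v_37(121!) = 3 = 3.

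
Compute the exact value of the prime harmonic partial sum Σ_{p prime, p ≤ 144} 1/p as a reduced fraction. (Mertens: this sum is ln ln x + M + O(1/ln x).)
Σ 1/p = 18825509850919239131453102166593625244431364344421618363/10014646650599190067509233131649940057366334653200433090

π(144) = 34, so the primes ≤ 144 are [2, 3, 5, 7, 11, 13, 17, 19, 23, 29, 31, 37, 41, 43, 47, 53, 59, 61, 67, 71, 73, 79, 83, 89, 97, 101, 103, 107, 109, 113, 127, 131, 137, 139]. Summing 1/p over these primes: 18825509850919239131453102166593625244431364344421618363/10014646650599190067509233131649940057366334653200433090 ≈ 1.8798. Mertens estimate ln ln(144) + 0.2615 ≈ 1.8649.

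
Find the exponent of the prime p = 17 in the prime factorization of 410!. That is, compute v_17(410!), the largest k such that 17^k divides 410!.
v_17(410!) = 25

Legendre's formula: v_p(n!) = Σ_{k ≥ 1} ⌊n / p^k⌋. For p = 17, n = 410, the terms are:
  ⌊410/17^1⌋ = ⌊410/17⌋ = 24
  ⌊410/17^2⌋ = ⌊410/289⌋ = 1
(the next term ⌊410/17^3⌋ = 0, terminating the sum). Summing: v_17(410!) = 24 + 1 = 25.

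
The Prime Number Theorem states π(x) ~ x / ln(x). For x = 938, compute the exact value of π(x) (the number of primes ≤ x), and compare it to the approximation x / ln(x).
π(938) = 159;  x/ln(x) ≈ 137.06;  relative error ≈ 13.80%.

Directly count primes up to 938: π(938) = 159. The PNT approximation gives 938/ln(938) ≈ 938/6.84375 ≈ 137.06. Relative error (π(x) − x/ln(x)) / π(x) ≈ 13.80%; the approximation is known to undercount slightly (Li(x) is a better estimate).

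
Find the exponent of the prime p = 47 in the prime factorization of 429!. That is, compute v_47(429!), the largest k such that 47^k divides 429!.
v_47(429!) = 9

Legendre's formula: v_p(n!) = Σ_{k ≥ 1} ⌊n / p^k⌋. For p = 47, n = 429, the terms are:
  ⌊429/47^1⌋ = ⌊429/47⌋ = 9
(the next term ⌊429/47^2⌋ = 0, terminating the sum). Summing: v_47(429!) = 9 = 9.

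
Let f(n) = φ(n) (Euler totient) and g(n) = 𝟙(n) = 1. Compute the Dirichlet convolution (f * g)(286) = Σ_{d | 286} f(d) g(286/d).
(φ * 𝟙)(286) = 286

Divisors of 286: [1, 2, 11, 13, 22, 26, 143, 286]. For each d | 286:
  d = 1: φ(1) · 𝟙(286/1) = 1 · 1 = 1
  d = 2: φ(2) · 𝟙(286/2) = 1 · 1 = 1
  d = 11: φ(11) · 𝟙(286/11) = 10 · 1 = 10
  d = 13: φ(13) · 𝟙(286/13) = 12 · 1 = 12
  d = 22: φ(22) · 𝟙(286/22) = 10 · 1 = 10
  d = 26: φ(26) · 𝟙(286/26) = 12 · 1 = 12
  d = 143: φ(143) · 𝟙(286/143) = 120 · 1 = 120
  d = 286: φ(286) · 𝟙(286/286) = 120 · 1 = 120
Summing: (φ * 𝟙)(286) = 1 + 1 + 10 + 12 + 10 + 12 + 120 + 120 = 286.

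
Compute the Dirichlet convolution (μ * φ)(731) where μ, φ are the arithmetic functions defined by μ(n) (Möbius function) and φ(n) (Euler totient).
(μ * φ)(731) = 615

Divisors of 731: [1, 17, 43, 731]. For each d | 731:
  d = 1: μ(1) · φ(731/1) = 1 · 672 = 672
  d = 17: μ(17) · φ(731/17) = -1 · 42 = -42
  d = 43: μ(43) · φ(731/43) = -1 · 16 = -16
  d = 731: μ(731) · φ(731/731) = 1 · 1 = 1
Summing: (μ * φ)(731) = 672 + -42 + -16 + 1 = 615.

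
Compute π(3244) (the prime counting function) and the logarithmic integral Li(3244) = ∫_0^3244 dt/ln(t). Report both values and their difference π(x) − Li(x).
π(3244) = 457;  Li(3244) ≈ 473.09;  π(x) − Li(x) ≈ -16.09.

Direct count of primes ≤ 3244 gives π(3244) = 457. Numerical evaluation of the logarithmic integral gives Li(3244) ≈ 473.09. The difference π(x) − Li(x) ≈ -16.09 is typically negative for small/moderate x (Li(x) overestimates), though Littlewood's theorem shows this sign changes infinitely often.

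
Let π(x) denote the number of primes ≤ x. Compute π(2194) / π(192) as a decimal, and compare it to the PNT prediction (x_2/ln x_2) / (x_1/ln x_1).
π(2194)/π(192) = 327/43 ≈ 7.6047;  PNT prediction ≈ 7.8089.

π(192) = 43 and π(2194) = 327, so π(2194)/π(192) ≈ 7.6047. The PNT-predicted ratio is (2194/ln(2194)) / (192/ln(192)) ≈ 7.8089. The two agree to within a few percent, as expected.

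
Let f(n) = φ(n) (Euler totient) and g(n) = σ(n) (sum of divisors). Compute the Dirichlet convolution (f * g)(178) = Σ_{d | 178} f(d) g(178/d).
(φ * σ)(178) = 712

Divisors of 178: [1, 2, 89, 178]. For each d | 178:
  d = 1: φ(1) · σ(178/1) = 1 · 270 = 270
  d = 2: φ(2) · σ(178/2) = 1 · 90 = 90
  d = 89: φ(89) · σ(178/89) = 88 · 3 = 264
  d = 178: φ(178) · σ(178/178) = 88 · 1 = 88
Summing: (φ * σ)(178) = 270 + 90 + 264 + 88 = 712.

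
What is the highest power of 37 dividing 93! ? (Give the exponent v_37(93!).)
v_37(93!) = 2

Legendre's formula: v_p(n!) = Σ_{k ≥ 1} ⌊n / p^k⌋. For p = 37, n = 93, the terms are:
  ⌊93/37^1⌋ = ⌊93/37⌋ = 2
(the next term ⌊93/37^2⌋ = 0, terminating the sum). Summing: v_37(93!) = 2 = 2.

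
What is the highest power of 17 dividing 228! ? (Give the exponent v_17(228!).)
v_17(228!) = 13

Legendre's formula: v_p(n!) = Σ_{k ≥ 1} ⌊n / p^k⌋. For p = 17, n = 228, the terms are:
  ⌊228/17^1⌋ = ⌊228/17⌋ = 13
(the next term ⌊228/17^2⌋ = 0, terminating the sum). Summing: v_17(228!) = 13 = 13.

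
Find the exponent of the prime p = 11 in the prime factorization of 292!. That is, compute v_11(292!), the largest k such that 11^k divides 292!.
v_11(292!) = 28

Legendre's formula: v_p(n!) = Σ_{k ≥ 1} ⌊n / p^k⌋. For p = 11, n = 292, the terms are:
  ⌊292/11^1⌋ = ⌊292/11⌋ = 26
  ⌊292/11^2⌋ = ⌊292/121⌋ = 2
(the next term ⌊292/11^3⌋ = 0, terminating the sum). Summing: v_11(292!) = 26 + 2 = 28.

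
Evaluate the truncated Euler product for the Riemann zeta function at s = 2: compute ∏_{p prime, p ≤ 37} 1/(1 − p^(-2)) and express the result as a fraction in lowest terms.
∏ = 5974606913975783369/3652034743605657600

The primes p ≤ 37 are [2, 3, 5, 7, 11, 13, 17, 19, 23, 29, 31, 37]. For each prime, (1 − 1/p^2)^(-1) = p^2 / (p^2 − 1). The product is (1 − 1/2^2)^(-1), (1 − 1/3^2)^(-1), (1 − 1/5^2)^(-1), (1 − 1/7^2)^(-1), (1 − 1/11^2)^(-1), (1 − 1/13^2)^(-1), (1 − 1/17^2)^(-1), (1 − 1/19^2)^(-1), (1 − 1/23^2)^(-1), (1 − 1/29^2)^(-1), (1 − 1/31^2)^(-1), (1 − 1/37^2)^(-1) = ∏ p^2 / (p^2 − 1) = 5974606913975783369/3652034743605657600.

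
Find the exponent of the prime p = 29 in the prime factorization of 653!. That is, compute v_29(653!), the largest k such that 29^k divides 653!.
v_29(653!) = 22

Legendre's formula: v_p(n!) = Σ_{k ≥ 1} ⌊n / p^k⌋. For p = 29, n = 653, the terms are:
  ⌊653/29^1⌋ = ⌊653/29⌋ = 22
(the next term ⌊653/29^2⌋ = 0, terminating the sum). Summing: v_29(653!) = 22 = 22.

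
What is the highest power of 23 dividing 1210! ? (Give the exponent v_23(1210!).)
v_23(1210!) = 54

Legendre's formula: v_p(n!) = Σ_{k ≥ 1} ⌊n / p^k⌋. For p = 23, n = 1210, the terms are:
  ⌊1210/23^1⌋ = ⌊1210/23⌋ = 52
  ⌊1210/23^2⌋ = ⌊1210/529⌋ = 2
(the next term ⌊1210/23^3⌋ = 0, terminating the sum). Summing: v_23(1210!) = 52 + 2 = 54.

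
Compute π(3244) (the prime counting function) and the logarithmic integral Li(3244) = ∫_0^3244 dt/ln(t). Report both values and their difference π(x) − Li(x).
π(3244) = 457;  Li(3244) ≈ 473.09;  π(x) − Li(x) ≈ -16.09.

Direct count of primes ≤ 3244 gives π(3244) = 457. Numerical evaluation of the logarithmic integral gives Li(3244) ≈ 473.09. The difference π(x) − Li(x) ≈ -16.09 is typically negative for small/moderate x (Li(x) overestimates), though Littlewood's theorem shows this sign changes infinitely often.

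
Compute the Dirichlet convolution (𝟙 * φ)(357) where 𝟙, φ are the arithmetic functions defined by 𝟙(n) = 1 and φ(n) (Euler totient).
(𝟙 * φ)(357) = 357

Divisors of 357: [1, 3, 7, 17, 21, 51, 119, 357]. For each d | 357:
  d = 1: 𝟙(1) · φ(357/1) = 1 · 192 = 192
  d = 3: 𝟙(3) · φ(357/3) = 1 · 96 = 96
  d = 7: 𝟙(7) · φ(357/7) = 1 · 32 = 32
  d = 17: 𝟙(17) · φ(357/17) = 1 · 12 = 12
  d = 21: 𝟙(21) · φ(357/21) = 1 · 16 = 16
  d = 51: 𝟙(51) · φ(357/51) = 1 · 6 = 6
  d = 119: 𝟙(119) · φ(357/119) = 1 · 2 = 2
  d = 357: 𝟙(357) · φ(357/357) = 1 · 1 = 1
Summing: (𝟙 * φ)(357) = 192 + 96 + 32 + 12 + 16 + 6 + 2 + 1 = 357.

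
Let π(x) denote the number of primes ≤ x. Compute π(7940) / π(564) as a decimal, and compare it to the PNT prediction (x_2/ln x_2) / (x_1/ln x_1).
π(7940)/π(564) = 1003/103 ≈ 9.7379;  PNT prediction ≈ 9.9319.

π(564) = 103 and π(7940) = 1003, so π(7940)/π(564) ≈ 9.7379. The PNT-predicted ratio is (7940/ln(7940)) / (564/ln(564)) ≈ 9.9319. The two agree to within a few percent, as expected.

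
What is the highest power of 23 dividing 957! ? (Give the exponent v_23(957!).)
v_23(957!) = 42

Legendre's formula: v_p(n!) = Σ_{k ≥ 1} ⌊n / p^k⌋. For p = 23, n = 957, the terms are:
  ⌊957/23^1⌋ = ⌊957/23⌋ = 41
  ⌊957/23^2⌋ = ⌊957/529⌋ = 1
(the next term ⌊957/23^3⌋ = 0, terminating the sum). Summing: v_23(957!) = 41 + 1 = 42.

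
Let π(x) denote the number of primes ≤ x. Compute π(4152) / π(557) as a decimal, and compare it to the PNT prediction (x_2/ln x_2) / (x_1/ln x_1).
π(4152)/π(557) = 570/102 ≈ 5.5882;  PNT prediction ≈ 5.6569.

π(557) = 102 and π(4152) = 570, so π(4152)/π(557) ≈ 5.5882. The PNT-predicted ratio is (4152/ln(4152)) / (557/ln(557)) ≈ 5.6569. The two agree to within a few percent, as expected.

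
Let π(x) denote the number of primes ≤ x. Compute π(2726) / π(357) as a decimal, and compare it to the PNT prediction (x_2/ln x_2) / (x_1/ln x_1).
π(2726)/π(357) = 397/71 ≈ 5.5915;  PNT prediction ≈ 5.6736.

π(357) = 71 and π(2726) = 397, so π(2726)/π(357) ≈ 5.5915. The PNT-predicted ratio is (2726/ln(2726)) / (357/ln(357)) ≈ 5.6736. The two agree to within a few percent, as expected.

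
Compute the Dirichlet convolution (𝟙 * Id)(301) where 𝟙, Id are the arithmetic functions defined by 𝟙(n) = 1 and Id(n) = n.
(𝟙 * Id)(301) = 352

Divisors of 301: [1, 7, 43, 301]. For each d | 301:
  d = 1: 𝟙(1) · Id(301/1) = 1 · 301 = 301
  d = 7: 𝟙(7) · Id(301/7) = 1 · 43 = 43
  d = 43: 𝟙(43) · Id(301/43) = 1 · 7 = 7
  d = 301: 𝟙(301) · Id(301/301) = 1 · 1 = 1
Summing: (𝟙 * Id)(301) = 301 + 43 + 7 + 1 = 352.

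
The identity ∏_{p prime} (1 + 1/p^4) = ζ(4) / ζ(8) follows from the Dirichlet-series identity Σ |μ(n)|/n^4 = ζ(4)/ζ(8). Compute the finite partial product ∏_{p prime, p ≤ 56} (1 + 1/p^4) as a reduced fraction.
∏ = 22191296873353842710281222970410269196792920578371108176528669216114688/20586999778381633591344384332656221508370849439367985929948634732675625

The primes p ≤ 56 are [2, 3, 5, 7, 11, 13, 17, 19, 23, 29, 31, 37, 41, 43, 47, 53]. For each, (1 + 1/p^4) = (p^4 + 1)/p^4. Multiplying these fractions over p ∈ [2, 3, 5, 7, 11, 13, 17, 19, 23, 29, 31, 37, 41, 43, 47, 53] gives 22191296873353842710281222970410269196792920578371108176528669216114688/20586999778381633591344384332656221508370849439367985929948634732675625. (In the limit P → ∞ this tends to ζ(4)/ζ(8).)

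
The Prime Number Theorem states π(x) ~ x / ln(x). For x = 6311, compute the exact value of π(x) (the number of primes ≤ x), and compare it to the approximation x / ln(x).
π(6311) = 821;  x/ln(x) ≈ 721.25;  relative error ≈ 12.15%.

Directly count primes up to 6311: π(6311) = 821. The PNT approximation gives 6311/ln(6311) ≈ 6311/8.75005 ≈ 721.25. Relative error (π(x) − x/ln(x)) / π(x) ≈ 12.15%; the approximation is known to undercount slightly (Li(x) is a better estimate).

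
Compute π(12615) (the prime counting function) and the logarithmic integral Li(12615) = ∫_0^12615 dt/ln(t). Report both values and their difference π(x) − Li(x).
π(12615) = 1507;  Li(12615) ≈ 1526.40;  π(x) − Li(x) ≈ -19.40.

Direct count of primes ≤ 12615 gives π(12615) = 1507. Numerical evaluation of the logarithmic integral gives Li(12615) ≈ 1526.40. The difference π(x) − Li(x) ≈ -19.40 is typically negative for small/moderate x (Li(x) overestimates), though Littlewood's theorem shows this sign changes infinitely often.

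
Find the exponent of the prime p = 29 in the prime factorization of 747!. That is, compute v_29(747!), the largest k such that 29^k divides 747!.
v_29(747!) = 25

Legendre's formula: v_p(n!) = Σ_{k ≥ 1} ⌊n / p^k⌋. For p = 29, n = 747, the terms are:
  ⌊747/29^1⌋ = ⌊747/29⌋ = 25
(the next term ⌊747/29^2⌋ = 0, terminating the sum). Summing: v_29(747!) = 25 = 25.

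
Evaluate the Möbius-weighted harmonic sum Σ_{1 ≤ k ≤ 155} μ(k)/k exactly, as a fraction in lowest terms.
Σ μ(k)/k = 35386221418707905836854512026342273734410221837967216139/5364750833138837555449767529261714317873456270532298668855

Values of μ(k) for 1 ≤ k ≤ 155: μ(1) = 1, μ(2) = -1, μ(3) = -1, μ(5) = -1, μ(6) = 1, μ(7) = -1, μ(10) = 1, μ(11) = -1, μ(13) = -1, μ(14) = 1, μ(15) = 1, μ(17) = -1, μ(19) = -1, μ(21) = 1, μ(22) = 1, μ(23) = -1, μ(26) = 1, μ(29) = -1, μ(30) = -1, μ(31) = -1, μ(33) = 1, μ(34) = 1, μ(35) = 1, μ(37) = -1, μ(38) = 1, μ(39) = 1, μ(41) = -1, μ(42) = -1, μ(43) = -1, μ(46) = 1, μ(47) = -1, μ(51) = 1, μ(53) = -1, μ(55) = 1, μ(57) = 1, μ(58) = 1, μ(59) = -1, μ(61) = -1, μ(62) = 1, μ(65) = 1, μ(66) = -1, μ(67) = -1, μ(69) = 1, μ(70) = -1, μ(71) = -1, μ(73) = -1, μ(74) = 1, μ(77) = 1, μ(78) = -1, μ(79) = -1, μ(82) = 1, μ(83) = -1, μ(85) = 1, μ(86) = 1, μ(87) = 1, μ(89) = -1, μ(91) = 1, μ(93) = 1, μ(94) = 1, μ(95) = 1, μ(97) = -1, μ(101) = -1, μ(102) = -1, μ(103) = -1, μ(105) = -1, μ(106) = 1, μ(107) = -1, μ(109) = -1, μ(110) = -1, μ(111) = 1, μ(113) = -1, μ(114) = -1, μ(115) = 1, μ(118) = 1, μ(119) = 1, μ(122) = 1, μ(123) = 1, μ(127) = -1, μ(129) = 1, μ(130) = -1, μ(131) = -1, μ(133) = 1, μ(134) = 1, μ(137) = -1, μ(138) = -1, μ(139) = -1, μ(141) = 1, μ(142) = 1, μ(143) = 1, μ(145) = 1, μ(146) = 1, μ(149) = -1, μ(151) = -1, μ(154) = -1, μ(155) = 1, with μ = 0 on non-squarefree integers. Summing μ(k)/k for k where μ(k) ≠ 0 gives 35386221418707905836854512026342273734410221837967216139/5364750833138837555449767529261714317873456270532298668855 ≈ 0.0066. (PNT ⟺ this sum → 0 as n → ∞.)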